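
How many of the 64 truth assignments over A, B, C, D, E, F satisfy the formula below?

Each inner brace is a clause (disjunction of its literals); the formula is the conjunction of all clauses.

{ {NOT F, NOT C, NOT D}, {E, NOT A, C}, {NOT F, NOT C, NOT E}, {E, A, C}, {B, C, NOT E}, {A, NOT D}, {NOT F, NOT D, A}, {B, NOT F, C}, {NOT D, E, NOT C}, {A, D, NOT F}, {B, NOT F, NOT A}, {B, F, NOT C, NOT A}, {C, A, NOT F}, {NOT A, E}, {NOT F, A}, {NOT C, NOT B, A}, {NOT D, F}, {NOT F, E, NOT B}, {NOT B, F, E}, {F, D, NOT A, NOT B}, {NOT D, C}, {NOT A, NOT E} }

3

There are 2^6 = 64 truth assignments over (A, B, C, D, E, F).
Split on A. With A = true, the clauses containing A are satisfied and NOT A drops from the rest; 0 of the 2^5 = 32 assignments to the other variables satisfy what remains.
With A = false, by the same count on the reduced clause set, 3 assignments work.
(One model: A=F, B=F, C=T, D=F, E=F, F=F.)
Total: 0 + 3 = 3.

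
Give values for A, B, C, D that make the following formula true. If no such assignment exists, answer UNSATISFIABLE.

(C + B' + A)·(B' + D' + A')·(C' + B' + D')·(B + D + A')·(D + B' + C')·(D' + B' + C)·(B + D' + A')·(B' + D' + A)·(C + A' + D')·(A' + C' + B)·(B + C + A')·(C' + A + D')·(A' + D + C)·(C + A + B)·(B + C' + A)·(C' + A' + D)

Suppose C = 1.
Suppose B = 0.
The clause (A') is unit, so A = 0.
But (A) is also a unit clause — contradiction.
Undo B and try B = 1.
The clause (D') is unit, so D = 0.
But (D) is also a unit clause — contradiction.
Either choice for B ends in contradiction.
Undo C and try C = 0.
Suppose B = 0.
The clause (A') is unit, so A = 0.
But (A) is also a unit clause — contradiction.
Undo B and try B = 1.
The clause (A) is unit, so A = 1.
The clause (D') is unit, so D = 0.
But (D) is also a unit clause — contradiction.
Either choice for B ends in contradiction.
Either choice for C ends in contradiction.

UNSATISFIABLE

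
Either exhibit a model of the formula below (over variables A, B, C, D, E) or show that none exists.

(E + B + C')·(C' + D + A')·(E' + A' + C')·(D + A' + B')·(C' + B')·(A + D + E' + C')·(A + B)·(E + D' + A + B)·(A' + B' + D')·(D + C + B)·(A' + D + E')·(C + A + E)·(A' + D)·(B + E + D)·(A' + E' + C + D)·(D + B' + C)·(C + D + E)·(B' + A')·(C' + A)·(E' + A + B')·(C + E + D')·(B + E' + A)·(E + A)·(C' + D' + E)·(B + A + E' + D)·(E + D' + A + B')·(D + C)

Suppose C = 0.
Unit clause (D) forces D = 1.
Unit clause (E) forces E = 1.
Suppose A = 1.
Unit clause (B') forces B = 0.
All clauses are satisfied.

A ↦ 1, B ↦ 0, C ↦ 0, D ↦ 1, E ↦ 1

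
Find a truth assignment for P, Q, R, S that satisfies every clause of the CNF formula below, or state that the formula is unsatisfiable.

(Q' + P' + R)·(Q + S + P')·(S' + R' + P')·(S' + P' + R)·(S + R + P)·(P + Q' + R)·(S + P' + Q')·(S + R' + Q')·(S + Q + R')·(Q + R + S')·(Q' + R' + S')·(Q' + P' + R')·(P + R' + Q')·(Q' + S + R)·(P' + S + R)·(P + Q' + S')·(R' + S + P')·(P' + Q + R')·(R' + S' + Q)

Suppose Q = 0.
Suppose S = 1.
The clause (R) is unit, so R = 1.
But (R') is also a unit clause — contradiction.
So S must be the other value — set S = 0.
The clause (P') is unit, so P = 0.
The clause (R) is unit, so R = 1.
But (R') is also a unit clause — contradiction.
Both values of S lead to a conflict.
So Q must be the other value — set Q = 1.
Suppose P = 0.
The clause (R) is unit, so R = 1.
But (R') is also a unit clause — contradiction.
So P must be the other value — set P = 1.
The clause (R) is unit, so R = 1.
But (R') is also a unit clause — contradiction.
Both values of P lead to a conflict.
Both values of Q lead to a conflict.

UNSATISFIABLE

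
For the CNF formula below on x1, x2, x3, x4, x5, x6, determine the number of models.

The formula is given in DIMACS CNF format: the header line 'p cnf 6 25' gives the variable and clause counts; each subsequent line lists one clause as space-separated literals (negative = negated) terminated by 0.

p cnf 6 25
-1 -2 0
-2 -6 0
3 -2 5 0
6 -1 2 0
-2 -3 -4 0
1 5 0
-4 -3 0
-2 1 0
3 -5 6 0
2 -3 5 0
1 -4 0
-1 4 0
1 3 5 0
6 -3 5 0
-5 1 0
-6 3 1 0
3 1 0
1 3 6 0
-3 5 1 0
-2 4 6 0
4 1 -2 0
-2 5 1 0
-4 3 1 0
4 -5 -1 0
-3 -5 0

There are 2^6 = 64 truth assignments over (x1, x2, x3, x4, x5, x6).
Split on x1. With x1 = True, the clauses containing x1 are satisfied and ¬x1 drops from the rest; 2 of the 2^5 = 32 assignments to the other variables satisfy what remains.
With x1 = False, by the same count on the reduced clause set, 0 assignments work.
(One model: x1=T, x2=F, x3=F, x4=T, x5=F, x6=T.)
Total: 2 + 0 = 2.

2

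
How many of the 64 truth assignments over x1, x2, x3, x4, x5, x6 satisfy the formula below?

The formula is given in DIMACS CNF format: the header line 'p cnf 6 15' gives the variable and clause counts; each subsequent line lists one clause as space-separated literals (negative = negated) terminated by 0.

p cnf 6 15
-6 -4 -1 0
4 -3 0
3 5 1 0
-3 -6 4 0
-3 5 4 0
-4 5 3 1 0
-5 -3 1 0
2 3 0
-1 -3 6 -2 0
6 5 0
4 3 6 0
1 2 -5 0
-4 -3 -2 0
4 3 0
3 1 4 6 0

5

There are 2^6 = 64 truth assignments over (x1, x2, x3, x4, x5, x6).
Split on x2. With x2 = True, the clauses containing x2 are satisfied and ¬x2 drops from the rest; 3 of the 2^5 = 32 assignments to the other variables satisfy what remains.
With x2 = False, by the same count on the reduced clause set, 2 assignments work.
(One model: x1=F, x2=F, x3=T, x4=T, x5=F, x6=T.)
Total: 3 + 2 = 5.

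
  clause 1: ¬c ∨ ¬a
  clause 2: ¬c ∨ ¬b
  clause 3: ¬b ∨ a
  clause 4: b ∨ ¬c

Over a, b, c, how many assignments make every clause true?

There are 2^3 = 8 truth assignments over (a, b, c).
Split on b. With b = True, the clauses containing b are satisfied and ¬b drops from the rest; 1 of the 2^2 = 4 assignments to the other variables satisfy what remains.
With b = False, by the same count on the reduced clause set, 2 assignments work.
Total: 1 + 2 = 3.

3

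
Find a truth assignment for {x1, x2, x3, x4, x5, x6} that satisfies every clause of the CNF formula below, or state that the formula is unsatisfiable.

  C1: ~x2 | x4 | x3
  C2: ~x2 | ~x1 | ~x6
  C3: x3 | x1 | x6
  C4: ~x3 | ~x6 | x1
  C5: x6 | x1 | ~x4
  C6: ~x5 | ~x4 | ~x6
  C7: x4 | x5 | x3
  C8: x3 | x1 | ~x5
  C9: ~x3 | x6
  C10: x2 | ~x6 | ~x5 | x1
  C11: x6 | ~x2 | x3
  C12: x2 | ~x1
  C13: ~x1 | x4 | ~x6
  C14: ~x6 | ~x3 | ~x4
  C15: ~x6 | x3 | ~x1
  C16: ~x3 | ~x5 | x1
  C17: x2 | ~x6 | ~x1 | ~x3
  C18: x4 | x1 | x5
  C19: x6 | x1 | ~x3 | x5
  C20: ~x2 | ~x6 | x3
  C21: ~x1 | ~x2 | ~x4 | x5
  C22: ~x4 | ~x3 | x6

Case x3 = 0:
Case x2 = 0:
From the singleton clause (~x1), x1 = 0.
From the singleton clause (x6), x6 = 1.
From the singleton clause (~x5), x5 = 0.
From the singleton clause (x4), x4 = 1.
All clauses are satisfied.

x1 ↦ 0, x2 ↦ 0, x3 ↦ 0, x4 ↦ 1, x5 ↦ 0, x6 ↦ 1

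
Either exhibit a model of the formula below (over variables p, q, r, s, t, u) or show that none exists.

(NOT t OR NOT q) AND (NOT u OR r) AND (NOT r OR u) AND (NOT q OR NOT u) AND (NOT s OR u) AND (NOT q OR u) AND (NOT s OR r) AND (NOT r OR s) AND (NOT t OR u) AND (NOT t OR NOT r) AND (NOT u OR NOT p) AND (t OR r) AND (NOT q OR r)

p: false; q: false; r: true; s: true; t: false; u: true

Try t = false.
(r) alone gives r = true.
(u) alone gives u = true.
(NOT q) alone gives q = false.
(s) alone gives s = true.
(NOT p) alone gives p = false.
Every clause now holds.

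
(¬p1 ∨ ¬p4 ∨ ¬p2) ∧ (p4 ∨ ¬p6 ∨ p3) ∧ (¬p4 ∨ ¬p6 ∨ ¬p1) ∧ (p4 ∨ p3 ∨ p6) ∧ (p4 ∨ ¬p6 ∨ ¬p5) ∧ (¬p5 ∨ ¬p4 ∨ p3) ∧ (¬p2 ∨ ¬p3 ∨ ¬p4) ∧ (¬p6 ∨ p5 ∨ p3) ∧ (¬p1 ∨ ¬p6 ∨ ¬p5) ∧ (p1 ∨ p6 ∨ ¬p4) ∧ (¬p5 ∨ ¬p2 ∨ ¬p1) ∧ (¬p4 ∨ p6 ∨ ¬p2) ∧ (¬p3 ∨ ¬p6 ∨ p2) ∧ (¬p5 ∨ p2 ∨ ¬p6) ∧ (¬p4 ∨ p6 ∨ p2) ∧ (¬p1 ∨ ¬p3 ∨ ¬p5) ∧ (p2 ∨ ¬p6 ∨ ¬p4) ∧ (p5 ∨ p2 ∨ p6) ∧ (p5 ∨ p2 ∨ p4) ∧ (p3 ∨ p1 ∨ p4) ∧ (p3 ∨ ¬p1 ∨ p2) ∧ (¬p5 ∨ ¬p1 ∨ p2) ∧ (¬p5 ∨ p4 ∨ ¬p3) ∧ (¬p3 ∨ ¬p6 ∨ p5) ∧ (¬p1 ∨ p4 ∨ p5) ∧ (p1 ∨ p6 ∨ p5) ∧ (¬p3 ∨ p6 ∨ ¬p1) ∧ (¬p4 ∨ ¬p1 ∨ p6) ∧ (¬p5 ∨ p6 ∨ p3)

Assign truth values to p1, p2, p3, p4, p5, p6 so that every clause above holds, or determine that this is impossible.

UNSATISFIABLE

Suppose p1 = False.
Suppose p6 = True.
Suppose p4 = True.
(p2) alone gives p2 = True.
(¬p3) alone gives p3 = False.
(¬p5) alone gives p5 = False.
That conflicts with the unit clause (p5).
That branch fails; take p4 = False instead.
(p3) alone gives p3 = True.
(¬p5) alone gives p5 = False.
That conflicts with the unit clause (p5).
Either choice for p4 ends in contradiction.
That branch fails; take p6 = False instead.
(¬p4) alone gives p4 = False.
(p3) alone gives p3 = True.
(¬p5) alone gives p5 = False.
That conflicts with the unit clause (p5).
Either choice for p6 ends in contradiction.
That branch fails; take p1 = True instead.
Suppose p4 = False.
(p5) alone gives p5 = True.
(¬p6) alone gives p6 = False.
(p3) alone gives p3 = True.
That conflicts with the unit clause (¬p3).
That branch fails; take p4 = True instead.
(¬p2) alone gives p2 = False.
(¬p6) alone gives p6 = False.
That conflicts with the unit clause (p6).
Either choice for p4 ends in contradiction.
Either choice for p1 ends in contradiction.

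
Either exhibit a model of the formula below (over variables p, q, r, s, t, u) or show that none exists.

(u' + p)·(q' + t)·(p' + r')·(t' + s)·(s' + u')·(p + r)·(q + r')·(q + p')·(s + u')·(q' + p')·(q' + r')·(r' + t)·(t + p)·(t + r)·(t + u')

Branch on u: set u = 0.
Branch on q: set q = 0.
The clause (r') is unit, so r = 0.
The clause (p) is unit, so p = 1.
But (p') is also a unit clause — contradiction.
Undo q and try q = 1.
The clause (t) is unit, so t = 1.
The clause (s) is unit, so s = 1.
The clause (p') is unit, so p = 0.
The clause (r) is unit, so r = 1.
But (r') is also a unit clause — contradiction.
Both values of q lead to a conflict.
Undo u and try u = 1.
The clause (p) is unit, so p = 1.
The clause (r') is unit, so r = 0.
The clause (s') is unit, so s = 0.
But (s) is also a unit clause — contradiction.
Both values of u lead to a conflict.

UNSATISFIABLE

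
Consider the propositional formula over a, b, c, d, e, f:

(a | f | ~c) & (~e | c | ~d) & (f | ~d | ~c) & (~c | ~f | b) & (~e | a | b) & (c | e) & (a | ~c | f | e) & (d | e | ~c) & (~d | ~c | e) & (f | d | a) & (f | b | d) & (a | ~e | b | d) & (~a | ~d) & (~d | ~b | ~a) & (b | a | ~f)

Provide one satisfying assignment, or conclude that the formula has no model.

a: 0,  b: 1,  c: 1,  d: 1,  e: 1,  f: 1

Suppose c = 1.
Suppose a = 0.
(f) alone gives f = 1.
(b) alone gives b = 1.
Suppose d = 1.
(e) alone gives e = 1.
All clauses are satisfied.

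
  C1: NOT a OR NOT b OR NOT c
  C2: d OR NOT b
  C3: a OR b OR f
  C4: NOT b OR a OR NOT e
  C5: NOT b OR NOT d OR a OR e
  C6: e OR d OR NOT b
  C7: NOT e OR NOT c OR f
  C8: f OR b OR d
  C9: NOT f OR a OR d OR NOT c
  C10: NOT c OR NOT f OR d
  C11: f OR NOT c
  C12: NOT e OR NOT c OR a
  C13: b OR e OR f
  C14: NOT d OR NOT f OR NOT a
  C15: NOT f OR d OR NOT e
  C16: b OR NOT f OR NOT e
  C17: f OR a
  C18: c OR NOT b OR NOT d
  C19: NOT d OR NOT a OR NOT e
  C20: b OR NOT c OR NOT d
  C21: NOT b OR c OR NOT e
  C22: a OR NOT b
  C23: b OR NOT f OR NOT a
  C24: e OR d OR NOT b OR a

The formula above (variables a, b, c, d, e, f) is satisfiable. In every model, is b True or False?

Suppose b = true.
The clause (d) is unit, so d = true.
The clause (c) is unit, so c = true.
The clause (NOT a) is unit, so a = false.
That conflicts with the unit clause (a).
So every satisfying assignment has b = False.

False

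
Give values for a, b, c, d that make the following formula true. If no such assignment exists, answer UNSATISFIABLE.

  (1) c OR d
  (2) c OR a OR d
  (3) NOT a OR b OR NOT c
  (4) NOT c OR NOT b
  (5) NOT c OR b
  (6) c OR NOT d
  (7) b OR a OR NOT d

Try c = true.
From the singleton clause (NOT b), b = false.
Now (b) is unsatisfied and unit — conflict.
So c must be the other value — set c = false.
From the singleton clause (d), d = true.
Now (NOT d) is unsatisfied and unit — conflict.
Neither c = true nor c = false works.

UNSATISFIABLE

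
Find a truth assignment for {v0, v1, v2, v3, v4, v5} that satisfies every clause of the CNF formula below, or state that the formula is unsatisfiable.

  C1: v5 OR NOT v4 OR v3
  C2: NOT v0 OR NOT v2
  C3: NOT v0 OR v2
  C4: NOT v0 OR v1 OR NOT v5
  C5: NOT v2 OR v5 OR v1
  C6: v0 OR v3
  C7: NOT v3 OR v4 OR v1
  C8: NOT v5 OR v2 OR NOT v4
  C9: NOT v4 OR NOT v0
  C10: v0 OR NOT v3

UNSATISFIABLE

Suppose v0 = false.
The clause (v3) is unit, so v3 = true.
That conflicts with the unit clause (NOT v3).
Undo v0 and try v0 = true.
The clause (NOT v2) is unit, so v2 = false.
That conflicts with the unit clause (v2).
Either choice for v0 ends in contradiction.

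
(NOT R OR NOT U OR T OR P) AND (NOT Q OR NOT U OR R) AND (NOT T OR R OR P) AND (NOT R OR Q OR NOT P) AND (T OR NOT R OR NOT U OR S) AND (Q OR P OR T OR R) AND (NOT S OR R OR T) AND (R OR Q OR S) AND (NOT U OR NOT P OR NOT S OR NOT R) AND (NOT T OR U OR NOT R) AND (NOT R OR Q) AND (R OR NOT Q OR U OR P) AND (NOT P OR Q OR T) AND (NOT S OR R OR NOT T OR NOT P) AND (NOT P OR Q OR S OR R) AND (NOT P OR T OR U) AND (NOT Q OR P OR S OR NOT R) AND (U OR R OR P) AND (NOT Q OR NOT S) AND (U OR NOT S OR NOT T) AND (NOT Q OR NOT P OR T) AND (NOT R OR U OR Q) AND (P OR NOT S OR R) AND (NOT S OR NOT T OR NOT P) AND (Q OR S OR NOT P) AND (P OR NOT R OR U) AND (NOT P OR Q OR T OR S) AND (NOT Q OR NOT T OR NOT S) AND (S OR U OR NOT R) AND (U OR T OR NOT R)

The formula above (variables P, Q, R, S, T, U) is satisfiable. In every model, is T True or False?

Suppose T = false.
Case S = false:
Case R = false:
From the singleton clause (Q), Q = true.
From the singleton clause (NOT U), U = false.
From the singleton clause (P), P = true.
Now (NOT P) is unsatisfied and unit — conflict.
Undo R and try R = true.
From the singleton clause (NOT U), U = false.
Now (U) is unsatisfied and unit — conflict.
Neither R = true nor R = false works.
Undo S and try S = true.
From the singleton clause (R), R = true.
From the singleton clause (Q), Q = true.
Now (NOT Q) is unsatisfied and unit — conflict.
Neither S = true nor S = false works.
So every satisfying assignment has T = True.

True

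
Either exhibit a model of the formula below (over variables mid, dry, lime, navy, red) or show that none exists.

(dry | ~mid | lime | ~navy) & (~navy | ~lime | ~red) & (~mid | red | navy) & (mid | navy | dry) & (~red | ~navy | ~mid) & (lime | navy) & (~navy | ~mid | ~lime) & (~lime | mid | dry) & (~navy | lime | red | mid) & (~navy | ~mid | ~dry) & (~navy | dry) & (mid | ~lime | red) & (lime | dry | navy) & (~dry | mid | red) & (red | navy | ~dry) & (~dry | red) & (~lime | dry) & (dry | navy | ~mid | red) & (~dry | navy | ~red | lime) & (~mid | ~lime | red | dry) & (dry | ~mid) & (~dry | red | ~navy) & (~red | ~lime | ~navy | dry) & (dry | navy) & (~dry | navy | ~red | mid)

Try lime = 0.
Unit clause (navy) forces navy = 1.
Unit clause (dry) forces dry = 1.
Unit clause (~mid) forces mid = 0.
Unit clause (red) forces red = 1.
All clauses are satisfied.

mid ↦ 0,  dry ↦ 1,  lime ↦ 0,  navy ↦ 1,  red ↦ 1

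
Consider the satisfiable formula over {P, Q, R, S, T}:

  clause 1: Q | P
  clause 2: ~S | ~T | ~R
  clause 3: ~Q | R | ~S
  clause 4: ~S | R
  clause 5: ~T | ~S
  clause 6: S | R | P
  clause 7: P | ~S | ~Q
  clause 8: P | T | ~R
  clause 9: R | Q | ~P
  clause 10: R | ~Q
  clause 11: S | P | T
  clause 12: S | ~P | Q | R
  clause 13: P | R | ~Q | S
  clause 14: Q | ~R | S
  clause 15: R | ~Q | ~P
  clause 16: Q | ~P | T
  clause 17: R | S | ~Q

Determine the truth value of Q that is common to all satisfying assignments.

True

Suppose Q = 0.
(P) alone gives P = 1.
(R) alone gives R = 1.
(S) alone gives S = 1.
(~T) alone gives T = 0.
Now (T) is unsatisfied and unit — conflict.
So every satisfying assignment has Q = True.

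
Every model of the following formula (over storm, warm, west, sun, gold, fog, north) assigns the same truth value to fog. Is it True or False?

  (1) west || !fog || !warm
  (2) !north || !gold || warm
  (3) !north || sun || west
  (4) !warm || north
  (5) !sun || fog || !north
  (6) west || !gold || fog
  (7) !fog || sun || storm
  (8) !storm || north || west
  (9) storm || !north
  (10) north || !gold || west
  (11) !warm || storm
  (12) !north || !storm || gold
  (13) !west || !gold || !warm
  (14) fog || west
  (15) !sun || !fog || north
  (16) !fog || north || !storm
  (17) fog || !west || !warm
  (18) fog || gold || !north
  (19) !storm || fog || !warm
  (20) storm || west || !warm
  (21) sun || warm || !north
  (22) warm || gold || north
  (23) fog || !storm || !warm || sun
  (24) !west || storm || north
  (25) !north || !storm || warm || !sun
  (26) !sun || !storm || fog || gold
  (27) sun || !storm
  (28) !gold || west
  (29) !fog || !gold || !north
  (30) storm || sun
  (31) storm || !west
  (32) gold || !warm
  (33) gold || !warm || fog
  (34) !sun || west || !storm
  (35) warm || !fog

False

Suppose fog = true.
The clause (warm) is unit, so warm = true.
The clause (west) is unit, so west = true.
The clause (north) is unit, so north = true.
The clause (storm) is unit, so storm = true.
The clause (gold) is unit, so gold = true.
Now (!gold) is unsatisfied and unit — conflict.
So every satisfying assignment has fog = False.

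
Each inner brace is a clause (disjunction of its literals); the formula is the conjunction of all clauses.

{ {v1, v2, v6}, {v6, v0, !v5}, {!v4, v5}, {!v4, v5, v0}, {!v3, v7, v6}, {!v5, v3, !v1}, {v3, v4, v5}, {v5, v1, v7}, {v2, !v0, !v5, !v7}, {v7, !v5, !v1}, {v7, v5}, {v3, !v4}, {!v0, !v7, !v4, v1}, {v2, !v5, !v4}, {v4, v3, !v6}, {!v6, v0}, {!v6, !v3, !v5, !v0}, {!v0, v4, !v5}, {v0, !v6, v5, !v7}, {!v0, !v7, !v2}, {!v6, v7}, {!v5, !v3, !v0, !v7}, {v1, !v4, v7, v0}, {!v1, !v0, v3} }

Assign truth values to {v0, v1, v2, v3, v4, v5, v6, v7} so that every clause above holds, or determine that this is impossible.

Branch on v4: set v4 = false.
Branch on v3: set v3 = true.
Branch on v7: set v7 = true.
Branch on v6: set v6 = true.
(v0) alone gives v0 = true.
(!v5) alone gives v5 = false.
(!v2) alone gives v2 = false.
Every clause is now satisfied; v1 is unconstrained.

v0=true,  v1=true,  v2=false,  v3=true,  v4=false,  v5=false,  v6=true,  v7=true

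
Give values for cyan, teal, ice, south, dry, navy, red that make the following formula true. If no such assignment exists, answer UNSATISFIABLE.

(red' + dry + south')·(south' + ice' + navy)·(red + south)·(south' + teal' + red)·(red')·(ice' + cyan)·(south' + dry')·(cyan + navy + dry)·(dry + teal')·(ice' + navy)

cyan=0; teal=0; ice=0; south=1; dry=0; navy=1; red=0

Unit clause (red') forces red = 0.
Unit clause (south) forces south = 1.
Unit clause (teal') forces teal = 0.
Unit clause (dry') forces dry = 0.
Case ice = 0:
Case cyan = 0:
Unit clause (navy) forces navy = 1.
This assignment satisfies each clause.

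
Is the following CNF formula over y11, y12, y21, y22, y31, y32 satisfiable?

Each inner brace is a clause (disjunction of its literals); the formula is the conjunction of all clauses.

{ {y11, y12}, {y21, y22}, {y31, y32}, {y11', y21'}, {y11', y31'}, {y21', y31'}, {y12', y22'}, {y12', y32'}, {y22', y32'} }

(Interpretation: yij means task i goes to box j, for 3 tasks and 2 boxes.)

Branch on y11: set y11 = 1.
The clause (y21') is unit, so y21 = 0.
The clause (y22) is unit, so y22 = 1.
The clause (y31') is unit, so y31 = 0.
The clause (y32) is unit, so y32 = 1.
But (y32') is also a unit clause — contradiction.
Undo y11 and try y11 = 0.
The clause (y12) is unit, so y12 = 1.
The clause (y22') is unit, so y22 = 0.
The clause (y21) is unit, so y21 = 1.
The clause (y31') is unit, so y31 = 0.
The clause (y32) is unit, so y32 = 1.
But (y32') is also a unit clause — contradiction.
Either choice for y11 ends in contradiction.
No assignment satisfies every clause.

No, unsatisfiable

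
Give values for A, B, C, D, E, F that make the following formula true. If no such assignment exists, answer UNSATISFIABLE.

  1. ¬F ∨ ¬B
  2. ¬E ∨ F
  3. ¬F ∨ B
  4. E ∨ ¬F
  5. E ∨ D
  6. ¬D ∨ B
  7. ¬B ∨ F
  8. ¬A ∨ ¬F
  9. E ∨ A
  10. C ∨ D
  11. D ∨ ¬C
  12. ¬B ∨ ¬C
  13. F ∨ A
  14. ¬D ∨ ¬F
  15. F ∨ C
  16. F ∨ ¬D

UNSATISFIABLE

Suppose F = False.
(¬E) alone gives E = False.
(D) alone gives D = True.
But (¬D) is also a unit clause — contradiction.
So F must be the other value — set F = True.
(¬B) alone gives B = False.
But (B) is also a unit clause — contradiction.
Neither F = True nor F = False works.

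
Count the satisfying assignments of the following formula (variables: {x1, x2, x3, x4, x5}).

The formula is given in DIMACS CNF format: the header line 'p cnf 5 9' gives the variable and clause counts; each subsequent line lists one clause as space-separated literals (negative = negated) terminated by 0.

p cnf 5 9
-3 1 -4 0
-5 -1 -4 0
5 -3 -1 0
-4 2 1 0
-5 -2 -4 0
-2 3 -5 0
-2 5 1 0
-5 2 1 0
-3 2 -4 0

10

There are 2^5 = 32 truth assignments over (x1, x2, x3, x4, x5).
Split on x2. With x2 = True, the clauses containing x2 are satisfied and ¬x2 drops from the rest; 4 of the 2^4 = 16 assignments to the other variables satisfy what remains.
With x2 = False, by the same count on the reduced clause set, 6 assignments work.
Total: 4 + 6 = 10.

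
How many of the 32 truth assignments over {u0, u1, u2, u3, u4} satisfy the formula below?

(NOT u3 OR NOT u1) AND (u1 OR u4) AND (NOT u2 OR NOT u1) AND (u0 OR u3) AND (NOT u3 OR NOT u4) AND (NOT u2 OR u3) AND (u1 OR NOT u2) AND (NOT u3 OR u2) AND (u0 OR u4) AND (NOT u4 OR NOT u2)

There are 2^5 = 32 truth assignments over (u0, u1, u2, u3, u4).
Split on u1. With u1 = true, the clauses containing u1 are satisfied and NOT u1 drops from the rest; 2 of the 2^4 = 16 assignments to the other variables satisfy what remains.
With u1 = false, by the same count on the reduced clause set, 1 assignment works.
(One model: u0=T, u1=F, u2=F, u3=F, u4=T.)
Total: 2 + 1 = 3.

3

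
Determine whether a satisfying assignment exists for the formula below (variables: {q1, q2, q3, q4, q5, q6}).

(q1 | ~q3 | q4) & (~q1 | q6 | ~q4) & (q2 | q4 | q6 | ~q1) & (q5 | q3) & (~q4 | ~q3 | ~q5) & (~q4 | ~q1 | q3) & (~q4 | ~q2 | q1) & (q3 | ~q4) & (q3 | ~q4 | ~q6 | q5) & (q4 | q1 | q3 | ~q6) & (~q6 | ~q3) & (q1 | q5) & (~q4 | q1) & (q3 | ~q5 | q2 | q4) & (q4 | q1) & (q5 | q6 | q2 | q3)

Try q5 = 1.
Try q4 = 0.
Unit clause (q1) forces q1 = 1.
Try q2 = 1.
Try q6 = 0.
No clause remains; q3 is free.
A satisfying assignment: q1 ↦ 1,  q2 ↦ 1,  q3 ↦ 1,  q4 ↦ 0,  q5 ↦ 1,  q6 ↦ 0.

Yes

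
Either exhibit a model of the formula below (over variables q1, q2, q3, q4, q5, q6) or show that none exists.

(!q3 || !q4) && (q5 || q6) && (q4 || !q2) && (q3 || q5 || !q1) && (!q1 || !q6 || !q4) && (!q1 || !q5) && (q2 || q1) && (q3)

The clause (q3) is unit, so q3 = true.
The clause (!q4) is unit, so q4 = false.
The clause (!q2) is unit, so q2 = false.
The clause (q1) is unit, so q1 = true.
The clause (!q5) is unit, so q5 = false.
The clause (q6) is unit, so q6 = true.
Every clause now holds.

q1 ↦ true; q2 ↦ false; q3 ↦ true; q4 ↦ false; q5 ↦ false; q6 ↦ true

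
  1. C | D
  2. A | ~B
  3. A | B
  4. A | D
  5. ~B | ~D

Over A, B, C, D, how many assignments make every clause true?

There are 2^4 = 16 truth assignments over (A, B, C, D).
Check each against the 5 clauses (columns in the order A, B, C, D):
  F F F F  ✗ fails (C | D)
  F F F T  ✗ fails (A | B)
  F F T F  ✗ fails (A | B)
  F F T T  ✗ fails (A | B)
  F T F F  ✗ fails (C | D)
  F T F T  ✗ fails (A | ~B)
  F T T F  ✗ fails (A | ~B)
  F T T T  ✗ fails (A | ~B)
  T F F F  ✗ fails (C | D)
  T F F T  ✓ satisfies all
  T F T F  ✓ satisfies all
  T F T T  ✓ satisfies all
  T T F F  ✗ fails (C | D)
  T T F T  ✗ fails (~B | ~D)
  T T T F  ✓ satisfies all
  T T T T  ✗ fails (~B | ~D)
4 of the 16 rows are models.

4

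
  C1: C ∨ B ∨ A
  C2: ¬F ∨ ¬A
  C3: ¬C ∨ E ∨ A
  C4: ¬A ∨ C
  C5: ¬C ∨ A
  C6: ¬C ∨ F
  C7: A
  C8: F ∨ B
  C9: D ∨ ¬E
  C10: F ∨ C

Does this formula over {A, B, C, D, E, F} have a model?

From the singleton clause (A), A = True.
From the singleton clause (¬F), F = False.
From the singleton clause (C), C = True.
But (¬C) is also a unit clause — contradiction.
No assignment satisfies every clause.

No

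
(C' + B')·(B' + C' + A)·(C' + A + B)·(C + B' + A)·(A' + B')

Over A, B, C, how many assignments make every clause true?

There are 2^3 = 8 truth assignments over (A, B, C).
Check each against the 5 clauses (columns in the order A, B, C):
  F F F  ✓ satisfies all
  F F T  ✗ fails (C' + A + B)
  F T F  ✗ fails (C + B' + A)
  F T T  ✗ fails (C' + B')
  T F F  ✓ satisfies all
  T F T  ✓ satisfies all
  T T F  ✗ fails (A' + B')
  T T T  ✗ fails (C' + B')
3 of the 8 rows are models.

3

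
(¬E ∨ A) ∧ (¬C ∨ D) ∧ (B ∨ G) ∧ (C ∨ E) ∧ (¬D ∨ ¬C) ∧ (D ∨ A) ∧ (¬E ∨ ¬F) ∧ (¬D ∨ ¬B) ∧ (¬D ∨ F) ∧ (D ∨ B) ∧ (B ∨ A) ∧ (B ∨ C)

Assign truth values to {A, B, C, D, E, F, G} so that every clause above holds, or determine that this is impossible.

A=True; B=True; C=False; D=False; E=True; F=False; G=False

Branch on E: set E = True.
From the singleton clause (A), A = True.
From the singleton clause (¬F), F = False.
From the singleton clause (¬D), D = False.
From the singleton clause (¬C), C = False.
From the singleton clause (B), B = True.
No clause remains; G is free.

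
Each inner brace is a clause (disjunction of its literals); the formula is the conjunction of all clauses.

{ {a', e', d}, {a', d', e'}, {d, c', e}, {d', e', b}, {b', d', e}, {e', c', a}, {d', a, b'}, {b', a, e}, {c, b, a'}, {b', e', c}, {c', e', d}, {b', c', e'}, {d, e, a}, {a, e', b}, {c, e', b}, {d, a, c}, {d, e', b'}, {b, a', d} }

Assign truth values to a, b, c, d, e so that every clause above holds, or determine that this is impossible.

a ↦ 1, b ↦ 0, c ↦ 1, d ↦ 1, e ↦ 0

Try a = 1.
Try e = 0.
Try d = 1.
From the singleton clause (b'), b = 0.
From the singleton clause (c), c = 1.
Every clause now holds.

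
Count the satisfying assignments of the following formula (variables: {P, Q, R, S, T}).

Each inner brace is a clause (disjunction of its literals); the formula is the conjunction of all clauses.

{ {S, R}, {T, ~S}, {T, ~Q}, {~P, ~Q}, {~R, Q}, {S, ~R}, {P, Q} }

3

There are 2^5 = 32 truth assignments over (P, Q, R, S, T).
Split on S. With S = 1, the clauses containing S are satisfied and ~S drops from the rest; 3 of the 2^4 = 16 assignments to the other variables satisfy what remains.
With S = 0, by the same count on the reduced clause set, 0 assignments work.
(One model: P=F, Q=T, R=F, S=T, T=T.)
Total: 3 + 0 = 3.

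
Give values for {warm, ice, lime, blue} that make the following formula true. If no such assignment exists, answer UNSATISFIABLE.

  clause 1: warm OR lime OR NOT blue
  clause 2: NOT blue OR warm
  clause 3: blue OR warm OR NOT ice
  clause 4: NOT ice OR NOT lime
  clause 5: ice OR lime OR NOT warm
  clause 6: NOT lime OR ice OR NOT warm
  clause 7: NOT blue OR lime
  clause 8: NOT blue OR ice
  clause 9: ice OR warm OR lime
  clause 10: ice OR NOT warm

Branch on blue: set blue = false.
Branch on warm: set warm = true.
(ice) alone gives ice = true.
(NOT lime) alone gives lime = false.
All clauses are satisfied.

warm=true, ice=true, lime=false, blue=false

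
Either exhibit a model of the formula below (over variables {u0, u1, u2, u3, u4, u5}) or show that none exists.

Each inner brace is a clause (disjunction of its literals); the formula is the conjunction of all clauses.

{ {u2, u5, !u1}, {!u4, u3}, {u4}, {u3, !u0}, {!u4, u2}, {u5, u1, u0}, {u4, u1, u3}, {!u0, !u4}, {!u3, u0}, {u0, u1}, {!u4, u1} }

(u4) alone gives u4 = true.
(u3) alone gives u3 = true.
(u2) alone gives u2 = true.
(!u0) alone gives u0 = false.
Now (u0) is unsatisfied and unit — conflict.

UNSATISFIABLE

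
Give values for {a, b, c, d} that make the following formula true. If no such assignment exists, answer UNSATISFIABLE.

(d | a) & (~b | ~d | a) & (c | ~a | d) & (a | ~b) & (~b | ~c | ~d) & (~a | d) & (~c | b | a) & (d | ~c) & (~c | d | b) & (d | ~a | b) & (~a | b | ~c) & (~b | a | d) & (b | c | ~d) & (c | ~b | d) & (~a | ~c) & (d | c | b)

Case d = 1:
Case b = 1:
(a) alone gives a = 1.
(~c) alone gives c = 0.
This assignment satisfies each clause.

a=1, b=1, c=0, d=1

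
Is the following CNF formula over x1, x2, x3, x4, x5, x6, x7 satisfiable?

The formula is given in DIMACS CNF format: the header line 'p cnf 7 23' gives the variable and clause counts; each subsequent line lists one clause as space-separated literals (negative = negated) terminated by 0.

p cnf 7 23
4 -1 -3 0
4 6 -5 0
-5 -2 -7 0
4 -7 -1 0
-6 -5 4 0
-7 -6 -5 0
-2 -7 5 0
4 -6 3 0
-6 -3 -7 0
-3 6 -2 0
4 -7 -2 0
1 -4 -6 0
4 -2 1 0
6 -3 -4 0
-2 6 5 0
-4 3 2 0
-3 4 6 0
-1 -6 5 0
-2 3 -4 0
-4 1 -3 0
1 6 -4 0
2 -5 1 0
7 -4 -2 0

Case x4 = False:
Case x1 = False:
From the singleton clause (¬x2), x2 = False.
From the singleton clause (¬x5), x5 = False.
Case x6 = False:
From the singleton clause (¬x3), x3 = False.
All clauses hold; x7 can take either value.
A satisfying assignment: x1 ↦ False, x2 ↦ False, x3 ↦ False, x4 ↦ False, x5 ↦ False, x6 ↦ False, x7 ↦ False.

Yes, satisfiable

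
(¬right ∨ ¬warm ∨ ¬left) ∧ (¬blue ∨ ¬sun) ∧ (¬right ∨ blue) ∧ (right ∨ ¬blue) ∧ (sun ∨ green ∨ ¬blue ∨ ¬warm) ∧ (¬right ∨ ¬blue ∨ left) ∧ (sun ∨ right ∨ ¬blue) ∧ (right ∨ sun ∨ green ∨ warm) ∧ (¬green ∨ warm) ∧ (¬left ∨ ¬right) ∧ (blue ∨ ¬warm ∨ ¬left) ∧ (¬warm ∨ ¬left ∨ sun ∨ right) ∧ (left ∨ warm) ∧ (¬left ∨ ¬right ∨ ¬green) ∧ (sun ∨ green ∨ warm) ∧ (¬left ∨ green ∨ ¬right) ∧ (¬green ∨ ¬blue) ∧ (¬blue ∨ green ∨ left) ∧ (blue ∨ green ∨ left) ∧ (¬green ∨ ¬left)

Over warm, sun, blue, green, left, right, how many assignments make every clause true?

3

There are 2^6 = 64 truth assignments over (warm, sun, blue, green, left, right).
Split on right. With right = True, the clauses containing right are satisfied and ¬right drops from the rest; 0 of the 2^5 = 32 assignments to the other variables satisfy what remains.
With right = False, by the same count on the reduced clause set, 3 assignments work.
Total: 0 + 3 = 3.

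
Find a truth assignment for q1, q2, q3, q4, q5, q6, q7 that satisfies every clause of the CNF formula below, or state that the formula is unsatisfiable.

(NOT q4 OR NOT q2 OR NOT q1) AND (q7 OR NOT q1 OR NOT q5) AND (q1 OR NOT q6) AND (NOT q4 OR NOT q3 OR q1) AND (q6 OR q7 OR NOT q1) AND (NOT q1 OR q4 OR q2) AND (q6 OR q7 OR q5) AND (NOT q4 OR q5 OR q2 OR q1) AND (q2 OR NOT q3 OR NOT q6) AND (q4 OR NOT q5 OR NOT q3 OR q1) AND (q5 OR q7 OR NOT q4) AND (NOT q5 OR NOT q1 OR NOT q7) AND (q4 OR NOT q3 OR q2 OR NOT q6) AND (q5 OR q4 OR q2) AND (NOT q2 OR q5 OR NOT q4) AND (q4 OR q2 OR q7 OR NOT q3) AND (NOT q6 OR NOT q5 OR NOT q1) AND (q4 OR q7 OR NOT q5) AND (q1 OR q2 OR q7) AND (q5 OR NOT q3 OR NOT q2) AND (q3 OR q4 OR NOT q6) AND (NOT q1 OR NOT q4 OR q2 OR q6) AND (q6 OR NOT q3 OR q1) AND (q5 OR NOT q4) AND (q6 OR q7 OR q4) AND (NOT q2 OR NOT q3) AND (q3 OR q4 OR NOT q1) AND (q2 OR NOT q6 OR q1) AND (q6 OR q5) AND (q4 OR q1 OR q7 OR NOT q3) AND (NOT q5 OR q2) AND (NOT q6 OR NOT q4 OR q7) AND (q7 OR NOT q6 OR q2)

q1=false; q2=true; q3=false; q4=true; q5=true; q6=false; q7=true

Case q1 = false:
The clause (NOT q6) is unit, so q6 = false.
The clause (NOT q3) is unit, so q3 = false.
The clause (q5) is unit, so q5 = true.
The clause (q2) is unit, so q2 = true.
Case q4 = true:
No clause remains; q7 is free.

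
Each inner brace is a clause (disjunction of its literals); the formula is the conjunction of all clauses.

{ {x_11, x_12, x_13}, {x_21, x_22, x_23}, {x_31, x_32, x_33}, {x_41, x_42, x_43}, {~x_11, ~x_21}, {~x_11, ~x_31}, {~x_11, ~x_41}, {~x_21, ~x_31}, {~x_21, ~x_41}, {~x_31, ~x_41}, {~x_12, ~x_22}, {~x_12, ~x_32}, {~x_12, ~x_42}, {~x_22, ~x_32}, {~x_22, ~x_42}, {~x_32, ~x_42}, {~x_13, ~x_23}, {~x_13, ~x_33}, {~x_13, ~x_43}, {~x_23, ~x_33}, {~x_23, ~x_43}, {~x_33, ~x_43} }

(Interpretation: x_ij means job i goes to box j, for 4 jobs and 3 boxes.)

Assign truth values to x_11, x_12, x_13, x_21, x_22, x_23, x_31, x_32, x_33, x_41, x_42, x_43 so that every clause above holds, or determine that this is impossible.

UNSATISFIABLE

Branch on x_11: set x_11 = 0.
Branch on x_12: set x_12 = 1.
Unit clause (~x_22) forces x_22 = 0.
Unit clause (~x_32) forces x_32 = 0.
Unit clause (~x_42) forces x_42 = 0.
Branch on x_21: set x_21 = 1.
Unit clause (~x_31) forces x_31 = 0.
Unit clause (x_33) forces x_33 = 1.
Unit clause (~x_41) forces x_41 = 0.
Unit clause (x_43) forces x_43 = 1.
Now (~x_43) is unsatisfied and unit — conflict.
Backtrack on x_21: now try x_21 = 0.
Unit clause (x_23) forces x_23 = 1.
Unit clause (~x_13) forces x_13 = 0.
Unit clause (~x_33) forces x_33 = 0.
Unit clause (x_31) forces x_31 = 1.
Unit clause (~x_41) forces x_41 = 0.
Unit clause (x_43) forces x_43 = 1.
Now (~x_43) is unsatisfied and unit — conflict.
Neither x_21 = 1 nor x_21 = 0 works.
Backtrack on x_12: now try x_12 = 0.
Unit clause (x_13) forces x_13 = 1.
Unit clause (~x_23) forces x_23 = 0.
Unit clause (~x_33) forces x_33 = 0.
Unit clause (~x_43) forces x_43 = 0.
Branch on x_21: set x_21 = 1.
Unit clause (~x_31) forces x_31 = 0.
Unit clause (x_32) forces x_32 = 1.
Unit clause (~x_41) forces x_41 = 0.
Unit clause (x_42) forces x_42 = 1.
Now (~x_42) is unsatisfied and unit — conflict.
Backtrack on x_21: now try x_21 = 0.
Unit clause (x_22) forces x_22 = 1.
Unit clause (~x_32) forces x_32 = 0.
Unit clause (x_31) forces x_31 = 1.
Unit clause (~x_41) forces x_41 = 0.
Unit clause (x_42) forces x_42 = 1.
Now (~x_42) is unsatisfied and unit — conflict.
Neither x_21 = 1 nor x_21 = 0 works.
Neither x_12 = 1 nor x_12 = 0 works.
Backtrack on x_11: now try x_11 = 1.
Unit clause (~x_21) forces x_21 = 0.
Unit clause (~x_31) forces x_31 = 0.
Unit clause (~x_41) forces x_41 = 0.
Branch on x_22: set x_22 = 1.
Unit clause (~x_12) forces x_12 = 0.
Unit clause (~x_32) forces x_32 = 0.
Unit clause (x_33) forces x_33 = 1.
Unit clause (~x_42) forces x_42 = 0.
Unit clause (x_43) forces x_43 = 1.
Now (~x_43) is unsatisfied and unit — conflict.
Backtrack on x_22: now try x_22 = 0.
Unit clause (x_23) forces x_23 = 1.
Unit clause (~x_13) forces x_13 = 0.
Unit clause (~x_33) forces x_33 = 0.
Unit clause (x_32) forces x_32 = 1.
Unit clause (~x_12) forces x_12 = 0.
Unit clause (~x_42) forces x_42 = 0.
Unit clause (x_43) forces x_43 = 1.
Now (~x_43) is unsatisfied and unit — conflict.
Neither x_22 = 1 nor x_22 = 0 works.
Neither x_11 = 1 nor x_11 = 0 works.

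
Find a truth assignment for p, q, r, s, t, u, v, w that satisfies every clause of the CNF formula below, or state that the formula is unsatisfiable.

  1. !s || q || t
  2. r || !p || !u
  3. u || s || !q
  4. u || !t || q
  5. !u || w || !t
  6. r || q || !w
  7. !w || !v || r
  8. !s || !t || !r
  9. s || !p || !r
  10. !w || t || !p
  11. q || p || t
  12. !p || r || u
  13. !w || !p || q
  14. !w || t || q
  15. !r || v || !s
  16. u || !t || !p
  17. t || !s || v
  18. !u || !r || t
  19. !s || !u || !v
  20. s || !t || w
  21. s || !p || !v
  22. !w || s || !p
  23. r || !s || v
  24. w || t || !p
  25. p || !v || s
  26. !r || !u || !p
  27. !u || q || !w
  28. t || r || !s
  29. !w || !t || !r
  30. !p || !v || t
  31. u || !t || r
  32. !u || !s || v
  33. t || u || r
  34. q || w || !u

Branch on s: set s = true.
Branch on q: set q = true.
Branch on t: set t = false.
Unit clause (v) forces v = true.
Unit clause (!u) forces u = false.
Unit clause (r) forces r = true.
Unit clause (!p) forces p = false.
No clause remains; w is free.

p: false, q: true, r: true, s: true, t: false, u: false, v: true, w: true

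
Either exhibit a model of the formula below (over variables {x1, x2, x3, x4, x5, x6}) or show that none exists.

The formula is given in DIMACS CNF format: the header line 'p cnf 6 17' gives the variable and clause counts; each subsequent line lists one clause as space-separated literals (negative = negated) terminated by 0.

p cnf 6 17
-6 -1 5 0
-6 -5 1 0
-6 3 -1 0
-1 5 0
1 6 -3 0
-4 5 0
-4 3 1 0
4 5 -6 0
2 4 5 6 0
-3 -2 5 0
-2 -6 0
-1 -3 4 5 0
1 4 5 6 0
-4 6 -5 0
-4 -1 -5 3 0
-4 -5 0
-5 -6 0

Case x1 = True:
The clause (x5) is unit, so x5 = True.
The clause (¬x4) is unit, so x4 = False.
The clause (¬x6) is unit, so x6 = False.
Every clause is now satisfied; x2, x3 are unconstrained.

x1 ↦ True,  x2 ↦ True,  x3 ↦ False,  x4 ↦ False,  x5 ↦ True,  x6 ↦ False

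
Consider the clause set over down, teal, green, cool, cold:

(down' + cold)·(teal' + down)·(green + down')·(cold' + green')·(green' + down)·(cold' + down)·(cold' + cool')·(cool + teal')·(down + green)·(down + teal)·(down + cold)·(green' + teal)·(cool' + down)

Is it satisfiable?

Try down = 0.
From the singleton clause (teal'), teal = 0.
But (teal) is also a unit clause — contradiction.
That branch fails; take down = 1 instead.
From the singleton clause (cold), cold = 1.
From the singleton clause (green), green = 1.
But (green') is also a unit clause — contradiction.
Either choice for down ends in contradiction.
No assignment satisfies every clause.

Unsatisfiable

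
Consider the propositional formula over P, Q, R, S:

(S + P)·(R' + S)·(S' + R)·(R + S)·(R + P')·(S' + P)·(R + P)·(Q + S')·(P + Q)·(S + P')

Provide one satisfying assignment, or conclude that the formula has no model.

P ↦ 1,  Q ↦ 1,  R ↦ 1,  S ↦ 1

Try S = 1.
The clause (R) is unit, so R = 1.
The clause (P) is unit, so P = 1.
The clause (Q) is unit, so Q = 1.
Every clause now holds.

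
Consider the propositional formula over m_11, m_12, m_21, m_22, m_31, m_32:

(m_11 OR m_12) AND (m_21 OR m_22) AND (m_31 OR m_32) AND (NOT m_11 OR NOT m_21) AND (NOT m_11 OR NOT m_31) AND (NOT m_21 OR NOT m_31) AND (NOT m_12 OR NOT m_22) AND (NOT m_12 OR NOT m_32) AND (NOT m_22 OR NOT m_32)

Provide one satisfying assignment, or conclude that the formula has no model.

Branch on m_11: set m_11 = true.
The clause (NOT m_21) is unit, so m_21 = false.
The clause (m_22) is unit, so m_22 = true.
The clause (NOT m_31) is unit, so m_31 = false.
The clause (m_32) is unit, so m_32 = true.
But (NOT m_32) is also a unit clause — contradiction.
So m_11 must be the other value — set m_11 = false.
The clause (m_12) is unit, so m_12 = true.
The clause (NOT m_22) is unit, so m_22 = false.
The clause (m_21) is unit, so m_21 = true.
The clause (NOT m_31) is unit, so m_31 = false.
The clause (m_32) is unit, so m_32 = true.
But (NOT m_32) is also a unit clause — contradiction.
Either choice for m_11 ends in contradiction.

UNSATISFIABLE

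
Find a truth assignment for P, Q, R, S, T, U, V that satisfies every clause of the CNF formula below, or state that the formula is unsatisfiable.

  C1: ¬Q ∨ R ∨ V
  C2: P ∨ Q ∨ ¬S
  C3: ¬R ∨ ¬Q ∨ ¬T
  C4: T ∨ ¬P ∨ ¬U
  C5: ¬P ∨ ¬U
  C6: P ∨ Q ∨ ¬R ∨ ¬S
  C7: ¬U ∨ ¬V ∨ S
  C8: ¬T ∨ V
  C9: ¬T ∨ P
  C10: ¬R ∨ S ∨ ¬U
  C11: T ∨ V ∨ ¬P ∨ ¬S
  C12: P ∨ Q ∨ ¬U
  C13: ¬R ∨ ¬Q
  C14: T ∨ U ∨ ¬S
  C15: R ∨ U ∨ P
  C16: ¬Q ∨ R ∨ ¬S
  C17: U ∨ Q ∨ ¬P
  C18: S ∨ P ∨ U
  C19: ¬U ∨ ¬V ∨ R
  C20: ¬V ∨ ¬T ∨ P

P: True, Q: True, R: False, S: False, T: True, U: False, V: True

Suppose P = True.
Unit clause (¬U) forces U = False.
Unit clause (Q) forces Q = True.
Unit clause (¬R) forces R = False.
Unit clause (V) forces V = True.
Unit clause (¬S) forces S = False.
No clause remains; T is free.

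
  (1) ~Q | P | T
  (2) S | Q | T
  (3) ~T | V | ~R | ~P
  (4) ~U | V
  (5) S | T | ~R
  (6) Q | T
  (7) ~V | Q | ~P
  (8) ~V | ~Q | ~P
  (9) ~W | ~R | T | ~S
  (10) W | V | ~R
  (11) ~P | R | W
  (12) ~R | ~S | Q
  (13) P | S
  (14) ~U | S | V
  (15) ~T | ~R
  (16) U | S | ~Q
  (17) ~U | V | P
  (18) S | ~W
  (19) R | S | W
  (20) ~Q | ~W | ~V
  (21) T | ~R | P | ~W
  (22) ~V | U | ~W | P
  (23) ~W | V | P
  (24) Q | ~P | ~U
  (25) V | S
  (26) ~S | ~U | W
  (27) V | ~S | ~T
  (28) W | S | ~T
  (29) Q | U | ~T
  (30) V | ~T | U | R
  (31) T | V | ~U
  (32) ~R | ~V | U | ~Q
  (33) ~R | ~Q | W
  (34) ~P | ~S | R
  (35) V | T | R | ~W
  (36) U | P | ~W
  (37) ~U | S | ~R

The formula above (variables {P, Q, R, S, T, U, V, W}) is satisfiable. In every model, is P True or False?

Suppose P = 1.
Suppose U = 0.
Suppose Q = 1.
(~V) alone gives V = 0.
(S) alone gives S = 1.
(~T) alone gives T = 0.
(R) alone gives R = 1.
(~W) alone gives W = 0.
Now (W) is unsatisfied and unit — conflict.
Undo Q and try Q = 0.
(T) alone gives T = 1.
Now (~T) is unsatisfied and unit — conflict.
Neither Q = 1 nor Q = 0 works.
Undo U and try U = 1.
(V) alone gives V = 1.
(Q) alone gives Q = 1.
Now (~Q) is unsatisfied and unit — conflict.
Neither U = 1 nor U = 0 works.
So every satisfying assignment has P = False.

False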